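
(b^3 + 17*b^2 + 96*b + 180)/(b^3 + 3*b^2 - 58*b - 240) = (b + 6)/(b - 8)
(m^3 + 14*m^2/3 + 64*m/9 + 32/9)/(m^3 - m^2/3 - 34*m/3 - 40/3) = (9*m^2 + 24*m + 16)/(3*(3*m^2 - 7*m - 20))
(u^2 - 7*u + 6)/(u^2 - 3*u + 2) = (u - 6)/(u - 2)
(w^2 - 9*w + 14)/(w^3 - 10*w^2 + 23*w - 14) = 1/(w - 1)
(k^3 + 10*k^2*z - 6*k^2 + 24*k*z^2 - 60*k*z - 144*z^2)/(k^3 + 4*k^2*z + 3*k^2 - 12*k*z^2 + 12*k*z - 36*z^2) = (-k^2 - 4*k*z + 6*k + 24*z)/(-k^2 + 2*k*z - 3*k + 6*z)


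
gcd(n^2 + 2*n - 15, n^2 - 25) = n + 5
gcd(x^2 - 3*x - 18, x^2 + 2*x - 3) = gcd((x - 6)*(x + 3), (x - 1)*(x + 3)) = x + 3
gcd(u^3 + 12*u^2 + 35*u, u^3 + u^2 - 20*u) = u^2 + 5*u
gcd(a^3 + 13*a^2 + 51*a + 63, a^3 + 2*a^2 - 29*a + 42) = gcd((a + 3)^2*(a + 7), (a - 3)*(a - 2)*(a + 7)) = a + 7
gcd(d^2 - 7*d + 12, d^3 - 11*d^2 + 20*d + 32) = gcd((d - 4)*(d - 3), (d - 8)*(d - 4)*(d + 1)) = d - 4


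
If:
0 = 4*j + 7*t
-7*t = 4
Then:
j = 1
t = -4/7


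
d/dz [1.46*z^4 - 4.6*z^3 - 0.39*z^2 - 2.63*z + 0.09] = 5.84*z^3 - 13.8*z^2 - 0.78*z - 2.63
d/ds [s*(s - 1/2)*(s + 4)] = 3*s^2 + 7*s - 2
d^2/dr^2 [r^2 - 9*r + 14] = 2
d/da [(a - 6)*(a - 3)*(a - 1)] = 3*a^2 - 20*a + 27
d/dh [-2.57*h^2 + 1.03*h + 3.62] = 1.03 - 5.14*h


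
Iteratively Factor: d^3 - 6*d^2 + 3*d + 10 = (d + 1)*(d^2 - 7*d + 10) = (d - 2)*(d + 1)*(d - 5)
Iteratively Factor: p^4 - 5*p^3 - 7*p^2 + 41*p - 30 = (p - 2)*(p^3 - 3*p^2 - 13*p + 15) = (p - 5)*(p - 2)*(p^2 + 2*p - 3) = (p - 5)*(p - 2)*(p + 3)*(p - 1)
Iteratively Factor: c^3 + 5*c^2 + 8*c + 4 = (c + 1)*(c^2 + 4*c + 4) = (c + 1)*(c + 2)*(c + 2)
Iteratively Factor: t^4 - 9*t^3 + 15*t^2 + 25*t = (t - 5)*(t^3 - 4*t^2 - 5*t) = t*(t - 5)*(t^2 - 4*t - 5) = t*(t - 5)*(t + 1)*(t - 5)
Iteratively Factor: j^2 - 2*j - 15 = (j + 3)*(j - 5)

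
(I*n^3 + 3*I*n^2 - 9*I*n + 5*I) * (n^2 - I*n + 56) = I*n^5 + n^4 + 3*I*n^4 + 3*n^3 + 47*I*n^3 - 9*n^2 + 173*I*n^2 + 5*n - 504*I*n + 280*I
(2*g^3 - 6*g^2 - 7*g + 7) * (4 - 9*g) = -18*g^4 + 62*g^3 + 39*g^2 - 91*g + 28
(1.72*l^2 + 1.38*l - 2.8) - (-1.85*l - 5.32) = 1.72*l^2 + 3.23*l + 2.52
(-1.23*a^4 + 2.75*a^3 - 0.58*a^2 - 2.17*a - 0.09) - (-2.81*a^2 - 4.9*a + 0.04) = -1.23*a^4 + 2.75*a^3 + 2.23*a^2 + 2.73*a - 0.13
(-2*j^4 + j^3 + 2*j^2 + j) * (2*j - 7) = -4*j^5 + 16*j^4 - 3*j^3 - 12*j^2 - 7*j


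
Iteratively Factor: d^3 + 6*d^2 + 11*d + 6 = (d + 1)*(d^2 + 5*d + 6) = (d + 1)*(d + 2)*(d + 3)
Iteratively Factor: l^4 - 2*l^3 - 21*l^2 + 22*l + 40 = (l + 1)*(l^3 - 3*l^2 - 18*l + 40) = (l + 1)*(l + 4)*(l^2 - 7*l + 10) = (l - 2)*(l + 1)*(l + 4)*(l - 5)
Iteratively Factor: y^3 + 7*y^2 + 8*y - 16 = (y + 4)*(y^2 + 3*y - 4) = (y + 4)^2*(y - 1)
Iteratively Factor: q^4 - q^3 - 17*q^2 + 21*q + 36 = (q - 3)*(q^3 + 2*q^2 - 11*q - 12) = (q - 3)*(q + 4)*(q^2 - 2*q - 3) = (q - 3)^2*(q + 4)*(q + 1)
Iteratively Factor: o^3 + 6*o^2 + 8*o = (o + 4)*(o^2 + 2*o) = o*(o + 4)*(o + 2)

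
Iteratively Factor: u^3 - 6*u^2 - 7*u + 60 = (u + 3)*(u^2 - 9*u + 20) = (u - 4)*(u + 3)*(u - 5)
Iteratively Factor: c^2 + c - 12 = (c + 4)*(c - 3)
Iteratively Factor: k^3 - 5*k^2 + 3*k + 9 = (k + 1)*(k^2 - 6*k + 9) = (k - 3)*(k + 1)*(k - 3)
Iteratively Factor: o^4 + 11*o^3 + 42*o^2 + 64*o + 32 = (o + 4)*(o^3 + 7*o^2 + 14*o + 8) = (o + 1)*(o + 4)*(o^2 + 6*o + 8) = (o + 1)*(o + 2)*(o + 4)*(o + 4)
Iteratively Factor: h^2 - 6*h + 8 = (h - 4)*(h - 2)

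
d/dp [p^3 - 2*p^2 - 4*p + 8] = 3*p^2 - 4*p - 4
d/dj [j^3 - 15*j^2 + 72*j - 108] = 3*j^2 - 30*j + 72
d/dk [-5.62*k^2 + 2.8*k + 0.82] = 2.8 - 11.24*k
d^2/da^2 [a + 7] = 0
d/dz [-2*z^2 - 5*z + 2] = -4*z - 5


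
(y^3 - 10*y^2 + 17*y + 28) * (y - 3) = y^4 - 13*y^3 + 47*y^2 - 23*y - 84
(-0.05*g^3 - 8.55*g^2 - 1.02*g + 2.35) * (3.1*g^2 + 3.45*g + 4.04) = -0.155*g^5 - 26.6775*g^4 - 32.8615*g^3 - 30.776*g^2 + 3.9867*g + 9.494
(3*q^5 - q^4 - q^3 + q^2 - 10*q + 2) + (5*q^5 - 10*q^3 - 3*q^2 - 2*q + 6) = 8*q^5 - q^4 - 11*q^3 - 2*q^2 - 12*q + 8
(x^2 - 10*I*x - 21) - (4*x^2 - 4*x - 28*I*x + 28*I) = -3*x^2 + 4*x + 18*I*x - 21 - 28*I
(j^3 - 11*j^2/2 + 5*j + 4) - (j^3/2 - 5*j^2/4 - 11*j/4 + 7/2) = j^3/2 - 17*j^2/4 + 31*j/4 + 1/2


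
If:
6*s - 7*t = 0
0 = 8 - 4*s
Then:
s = 2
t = 12/7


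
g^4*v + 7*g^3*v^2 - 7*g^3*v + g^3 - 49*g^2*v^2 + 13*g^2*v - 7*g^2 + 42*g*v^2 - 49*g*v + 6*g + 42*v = (g - 6)*(g - 1)*(g + 7*v)*(g*v + 1)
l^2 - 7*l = l*(l - 7)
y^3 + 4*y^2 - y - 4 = (y - 1)*(y + 1)*(y + 4)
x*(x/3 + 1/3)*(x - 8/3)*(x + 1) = x^4/3 - 2*x^3/9 - 13*x^2/9 - 8*x/9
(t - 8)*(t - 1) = t^2 - 9*t + 8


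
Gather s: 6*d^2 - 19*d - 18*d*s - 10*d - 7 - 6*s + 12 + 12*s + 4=6*d^2 - 29*d + s*(6 - 18*d) + 9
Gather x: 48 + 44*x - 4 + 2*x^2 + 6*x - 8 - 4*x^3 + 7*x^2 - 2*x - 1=-4*x^3 + 9*x^2 + 48*x + 35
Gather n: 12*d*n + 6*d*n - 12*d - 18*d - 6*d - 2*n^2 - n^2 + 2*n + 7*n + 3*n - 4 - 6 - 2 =-36*d - 3*n^2 + n*(18*d + 12) - 12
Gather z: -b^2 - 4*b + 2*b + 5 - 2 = -b^2 - 2*b + 3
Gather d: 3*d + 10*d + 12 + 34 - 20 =13*d + 26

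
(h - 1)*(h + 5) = h^2 + 4*h - 5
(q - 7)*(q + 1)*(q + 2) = q^3 - 4*q^2 - 19*q - 14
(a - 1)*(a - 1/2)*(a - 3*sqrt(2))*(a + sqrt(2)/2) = a^4 - 5*sqrt(2)*a^3/2 - 3*a^3/2 - 5*a^2/2 + 15*sqrt(2)*a^2/4 - 5*sqrt(2)*a/4 + 9*a/2 - 3/2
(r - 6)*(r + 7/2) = r^2 - 5*r/2 - 21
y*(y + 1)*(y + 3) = y^3 + 4*y^2 + 3*y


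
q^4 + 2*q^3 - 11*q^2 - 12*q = q*(q - 3)*(q + 1)*(q + 4)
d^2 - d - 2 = (d - 2)*(d + 1)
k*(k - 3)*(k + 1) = k^3 - 2*k^2 - 3*k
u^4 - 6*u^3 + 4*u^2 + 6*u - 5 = (u - 5)*(u - 1)^2*(u + 1)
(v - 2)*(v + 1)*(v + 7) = v^3 + 6*v^2 - 9*v - 14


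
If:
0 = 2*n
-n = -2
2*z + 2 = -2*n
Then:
No Solution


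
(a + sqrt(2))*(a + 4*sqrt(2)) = a^2 + 5*sqrt(2)*a + 8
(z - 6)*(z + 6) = z^2 - 36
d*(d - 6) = d^2 - 6*d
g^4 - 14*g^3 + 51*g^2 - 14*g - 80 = (g - 8)*(g - 5)*(g - 2)*(g + 1)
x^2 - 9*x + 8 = (x - 8)*(x - 1)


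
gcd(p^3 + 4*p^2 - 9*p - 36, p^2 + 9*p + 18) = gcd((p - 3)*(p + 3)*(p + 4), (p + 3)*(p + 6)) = p + 3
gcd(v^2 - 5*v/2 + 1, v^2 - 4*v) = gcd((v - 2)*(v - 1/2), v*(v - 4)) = 1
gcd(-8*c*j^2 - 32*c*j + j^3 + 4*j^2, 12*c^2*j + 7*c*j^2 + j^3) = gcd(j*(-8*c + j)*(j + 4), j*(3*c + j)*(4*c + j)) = j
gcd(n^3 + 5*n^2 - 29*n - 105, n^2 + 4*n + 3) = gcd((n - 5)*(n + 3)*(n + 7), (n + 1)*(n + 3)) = n + 3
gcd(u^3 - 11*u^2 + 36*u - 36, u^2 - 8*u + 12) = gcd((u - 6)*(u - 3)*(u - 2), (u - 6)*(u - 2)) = u^2 - 8*u + 12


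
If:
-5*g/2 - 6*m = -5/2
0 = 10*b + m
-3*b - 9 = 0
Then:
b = -3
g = -71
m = 30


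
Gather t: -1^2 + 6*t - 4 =6*t - 5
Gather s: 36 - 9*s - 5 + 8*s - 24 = 7 - s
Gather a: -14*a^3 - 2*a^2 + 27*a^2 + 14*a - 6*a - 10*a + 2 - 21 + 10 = -14*a^3 + 25*a^2 - 2*a - 9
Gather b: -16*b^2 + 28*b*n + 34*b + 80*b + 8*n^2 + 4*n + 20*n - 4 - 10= -16*b^2 + b*(28*n + 114) + 8*n^2 + 24*n - 14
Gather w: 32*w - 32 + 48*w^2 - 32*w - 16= 48*w^2 - 48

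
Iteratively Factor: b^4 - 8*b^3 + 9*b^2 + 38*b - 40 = (b - 4)*(b^3 - 4*b^2 - 7*b + 10) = (b - 5)*(b - 4)*(b^2 + b - 2) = (b - 5)*(b - 4)*(b + 2)*(b - 1)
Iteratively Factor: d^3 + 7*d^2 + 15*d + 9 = (d + 1)*(d^2 + 6*d + 9) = (d + 1)*(d + 3)*(d + 3)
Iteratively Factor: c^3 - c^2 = (c)*(c^2 - c) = c*(c - 1)*(c)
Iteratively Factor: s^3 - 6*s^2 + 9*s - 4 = (s - 1)*(s^2 - 5*s + 4) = (s - 4)*(s - 1)*(s - 1)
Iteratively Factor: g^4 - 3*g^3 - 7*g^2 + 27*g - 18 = (g - 1)*(g^3 - 2*g^2 - 9*g + 18) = (g - 1)*(g + 3)*(g^2 - 5*g + 6) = (g - 2)*(g - 1)*(g + 3)*(g - 3)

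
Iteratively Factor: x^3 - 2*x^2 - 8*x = (x + 2)*(x^2 - 4*x) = (x - 4)*(x + 2)*(x)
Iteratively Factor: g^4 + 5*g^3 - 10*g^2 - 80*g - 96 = (g + 2)*(g^3 + 3*g^2 - 16*g - 48) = (g + 2)*(g + 4)*(g^2 - g - 12) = (g + 2)*(g + 3)*(g + 4)*(g - 4)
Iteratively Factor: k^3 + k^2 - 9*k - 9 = (k - 3)*(k^2 + 4*k + 3) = (k - 3)*(k + 3)*(k + 1)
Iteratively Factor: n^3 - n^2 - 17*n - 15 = (n + 1)*(n^2 - 2*n - 15) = (n - 5)*(n + 1)*(n + 3)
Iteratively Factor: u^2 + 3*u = (u + 3)*(u)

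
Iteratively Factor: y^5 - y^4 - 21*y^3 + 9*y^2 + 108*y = (y + 3)*(y^4 - 4*y^3 - 9*y^2 + 36*y) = (y - 3)*(y + 3)*(y^3 - y^2 - 12*y) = (y - 4)*(y - 3)*(y + 3)*(y^2 + 3*y) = y*(y - 4)*(y - 3)*(y + 3)*(y + 3)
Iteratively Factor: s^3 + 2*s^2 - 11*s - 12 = (s + 4)*(s^2 - 2*s - 3) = (s + 1)*(s + 4)*(s - 3)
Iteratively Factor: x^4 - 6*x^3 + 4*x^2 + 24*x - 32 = (x - 2)*(x^3 - 4*x^2 - 4*x + 16) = (x - 4)*(x - 2)*(x^2 - 4) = (x - 4)*(x - 2)^2*(x + 2)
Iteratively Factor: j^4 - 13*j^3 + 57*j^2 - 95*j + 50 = (j - 5)*(j^3 - 8*j^2 + 17*j - 10) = (j - 5)*(j - 1)*(j^2 - 7*j + 10) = (j - 5)^2*(j - 1)*(j - 2)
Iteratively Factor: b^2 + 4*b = (b + 4)*(b)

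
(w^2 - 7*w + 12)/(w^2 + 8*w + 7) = (w^2 - 7*w + 12)/(w^2 + 8*w + 7)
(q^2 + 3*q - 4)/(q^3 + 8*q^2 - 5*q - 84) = (q - 1)/(q^2 + 4*q - 21)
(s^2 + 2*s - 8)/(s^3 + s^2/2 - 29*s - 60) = 2*(s - 2)/(2*s^2 - 7*s - 30)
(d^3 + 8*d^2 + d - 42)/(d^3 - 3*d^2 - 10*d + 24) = (d + 7)/(d - 4)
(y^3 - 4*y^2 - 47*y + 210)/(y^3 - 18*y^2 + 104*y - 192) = (y^2 + 2*y - 35)/(y^2 - 12*y + 32)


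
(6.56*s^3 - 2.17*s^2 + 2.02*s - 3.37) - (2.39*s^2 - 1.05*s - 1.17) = 6.56*s^3 - 4.56*s^2 + 3.07*s - 2.2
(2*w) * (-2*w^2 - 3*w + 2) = -4*w^3 - 6*w^2 + 4*w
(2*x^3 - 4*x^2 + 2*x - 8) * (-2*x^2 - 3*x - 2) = -4*x^5 + 2*x^4 + 4*x^3 + 18*x^2 + 20*x + 16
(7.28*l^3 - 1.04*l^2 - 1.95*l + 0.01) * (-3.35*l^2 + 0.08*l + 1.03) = -24.388*l^5 + 4.0664*l^4 + 13.9477*l^3 - 1.2607*l^2 - 2.0077*l + 0.0103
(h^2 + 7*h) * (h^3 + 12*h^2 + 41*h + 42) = h^5 + 19*h^4 + 125*h^3 + 329*h^2 + 294*h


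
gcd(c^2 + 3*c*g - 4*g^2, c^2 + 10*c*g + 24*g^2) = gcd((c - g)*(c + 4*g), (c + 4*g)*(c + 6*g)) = c + 4*g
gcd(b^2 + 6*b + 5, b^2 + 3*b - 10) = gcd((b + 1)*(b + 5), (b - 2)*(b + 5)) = b + 5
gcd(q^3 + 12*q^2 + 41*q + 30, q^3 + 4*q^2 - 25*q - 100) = q + 5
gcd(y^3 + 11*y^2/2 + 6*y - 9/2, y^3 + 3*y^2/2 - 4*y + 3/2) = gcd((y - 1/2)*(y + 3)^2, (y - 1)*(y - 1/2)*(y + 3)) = y^2 + 5*y/2 - 3/2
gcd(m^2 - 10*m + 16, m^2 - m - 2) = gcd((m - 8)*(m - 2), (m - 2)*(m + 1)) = m - 2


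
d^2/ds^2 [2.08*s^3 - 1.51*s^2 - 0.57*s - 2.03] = 12.48*s - 3.02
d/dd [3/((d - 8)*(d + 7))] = 3*(1 - 2*d)/(d^4 - 2*d^3 - 111*d^2 + 112*d + 3136)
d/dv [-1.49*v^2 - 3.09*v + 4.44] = -2.98*v - 3.09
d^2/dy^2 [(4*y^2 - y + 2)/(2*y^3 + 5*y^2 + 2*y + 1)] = 2*(16*y^6 - 12*y^5 - 30*y^4 + 43*y^3 + 126*y^2 + 63*y + 4)/(8*y^9 + 60*y^8 + 174*y^7 + 257*y^6 + 234*y^5 + 159*y^4 + 74*y^3 + 27*y^2 + 6*y + 1)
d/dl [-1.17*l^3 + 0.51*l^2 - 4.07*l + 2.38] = -3.51*l^2 + 1.02*l - 4.07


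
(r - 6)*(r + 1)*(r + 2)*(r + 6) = r^4 + 3*r^3 - 34*r^2 - 108*r - 72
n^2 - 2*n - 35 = (n - 7)*(n + 5)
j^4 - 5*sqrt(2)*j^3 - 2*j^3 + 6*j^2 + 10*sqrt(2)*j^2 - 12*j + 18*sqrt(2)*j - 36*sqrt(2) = (j - 2)*(j - 3*sqrt(2))^2*(j + sqrt(2))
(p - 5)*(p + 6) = p^2 + p - 30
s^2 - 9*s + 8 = (s - 8)*(s - 1)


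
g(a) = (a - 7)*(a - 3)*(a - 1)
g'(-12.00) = 727.00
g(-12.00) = -3705.00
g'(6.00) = 7.00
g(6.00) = -15.00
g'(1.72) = 2.04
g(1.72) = 4.87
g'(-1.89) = 83.30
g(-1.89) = -125.63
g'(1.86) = 0.46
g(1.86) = 5.04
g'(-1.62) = 74.51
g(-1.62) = -104.34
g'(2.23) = -3.14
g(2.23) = 4.52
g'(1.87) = 0.35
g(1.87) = 5.04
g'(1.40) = 6.08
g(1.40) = 3.58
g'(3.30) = -8.93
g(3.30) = -2.55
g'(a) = (a - 7)*(a - 3) + (a - 7)*(a - 1) + (a - 3)*(a - 1)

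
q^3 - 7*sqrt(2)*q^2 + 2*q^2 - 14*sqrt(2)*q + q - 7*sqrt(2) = (q + 1)^2*(q - 7*sqrt(2))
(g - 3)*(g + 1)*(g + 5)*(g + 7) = g^4 + 10*g^3 + 8*g^2 - 106*g - 105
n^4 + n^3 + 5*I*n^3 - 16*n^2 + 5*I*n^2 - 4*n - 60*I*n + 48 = (n - 3)*(n + 4)*(n + I)*(n + 4*I)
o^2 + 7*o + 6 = (o + 1)*(o + 6)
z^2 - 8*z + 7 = (z - 7)*(z - 1)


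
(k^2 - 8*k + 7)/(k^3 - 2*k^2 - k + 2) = (k - 7)/(k^2 - k - 2)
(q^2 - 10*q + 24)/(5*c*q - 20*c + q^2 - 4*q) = (q - 6)/(5*c + q)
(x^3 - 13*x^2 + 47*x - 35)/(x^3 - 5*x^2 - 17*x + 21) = (x - 5)/(x + 3)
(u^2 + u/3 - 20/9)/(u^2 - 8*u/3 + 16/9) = (3*u + 5)/(3*u - 4)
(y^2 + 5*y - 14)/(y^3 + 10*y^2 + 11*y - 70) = 1/(y + 5)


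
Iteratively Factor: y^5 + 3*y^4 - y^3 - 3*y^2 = (y - 1)*(y^4 + 4*y^3 + 3*y^2) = (y - 1)*(y + 3)*(y^3 + y^2) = y*(y - 1)*(y + 3)*(y^2 + y) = y^2*(y - 1)*(y + 3)*(y + 1)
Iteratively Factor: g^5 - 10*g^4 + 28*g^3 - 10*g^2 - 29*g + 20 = (g + 1)*(g^4 - 11*g^3 + 39*g^2 - 49*g + 20) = (g - 5)*(g + 1)*(g^3 - 6*g^2 + 9*g - 4) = (g - 5)*(g - 1)*(g + 1)*(g^2 - 5*g + 4) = (g - 5)*(g - 1)^2*(g + 1)*(g - 4)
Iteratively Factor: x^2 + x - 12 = (x + 4)*(x - 3)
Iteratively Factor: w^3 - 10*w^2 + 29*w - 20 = (w - 1)*(w^2 - 9*w + 20) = (w - 5)*(w - 1)*(w - 4)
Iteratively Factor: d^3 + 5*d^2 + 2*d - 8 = (d - 1)*(d^2 + 6*d + 8) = (d - 1)*(d + 2)*(d + 4)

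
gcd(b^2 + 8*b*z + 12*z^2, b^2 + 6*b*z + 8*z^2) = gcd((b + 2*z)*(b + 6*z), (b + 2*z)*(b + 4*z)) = b + 2*z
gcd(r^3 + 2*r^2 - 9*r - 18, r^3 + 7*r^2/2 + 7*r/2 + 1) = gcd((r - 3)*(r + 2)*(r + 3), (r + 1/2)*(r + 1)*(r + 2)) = r + 2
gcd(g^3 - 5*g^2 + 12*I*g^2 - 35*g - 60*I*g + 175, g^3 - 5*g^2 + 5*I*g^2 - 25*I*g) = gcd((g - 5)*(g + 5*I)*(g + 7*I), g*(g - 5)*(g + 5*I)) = g^2 + g*(-5 + 5*I) - 25*I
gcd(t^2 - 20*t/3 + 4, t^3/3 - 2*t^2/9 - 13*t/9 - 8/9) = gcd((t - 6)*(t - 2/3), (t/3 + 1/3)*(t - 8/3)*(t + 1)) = 1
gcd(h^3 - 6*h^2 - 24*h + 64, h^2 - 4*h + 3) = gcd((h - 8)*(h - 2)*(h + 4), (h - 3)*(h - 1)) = 1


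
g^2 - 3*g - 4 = (g - 4)*(g + 1)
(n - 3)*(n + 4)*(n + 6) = n^3 + 7*n^2 - 6*n - 72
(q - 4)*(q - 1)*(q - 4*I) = q^3 - 5*q^2 - 4*I*q^2 + 4*q + 20*I*q - 16*I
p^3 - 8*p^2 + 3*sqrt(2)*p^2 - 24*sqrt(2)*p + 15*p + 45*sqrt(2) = (p - 5)*(p - 3)*(p + 3*sqrt(2))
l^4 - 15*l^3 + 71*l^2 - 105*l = l*(l - 7)*(l - 5)*(l - 3)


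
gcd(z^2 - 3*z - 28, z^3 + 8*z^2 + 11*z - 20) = z + 4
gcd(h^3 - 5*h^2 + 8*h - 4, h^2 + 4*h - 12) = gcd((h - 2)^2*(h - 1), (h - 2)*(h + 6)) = h - 2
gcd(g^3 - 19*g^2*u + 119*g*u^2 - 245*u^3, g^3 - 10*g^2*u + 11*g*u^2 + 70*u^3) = g^2 - 12*g*u + 35*u^2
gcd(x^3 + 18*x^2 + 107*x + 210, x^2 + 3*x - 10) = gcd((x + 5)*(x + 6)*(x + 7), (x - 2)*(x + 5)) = x + 5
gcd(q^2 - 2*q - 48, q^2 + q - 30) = q + 6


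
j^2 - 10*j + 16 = (j - 8)*(j - 2)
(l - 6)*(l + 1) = l^2 - 5*l - 6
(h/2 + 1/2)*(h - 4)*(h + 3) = h^3/2 - 13*h/2 - 6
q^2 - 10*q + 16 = (q - 8)*(q - 2)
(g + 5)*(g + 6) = g^2 + 11*g + 30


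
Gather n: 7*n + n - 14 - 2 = 8*n - 16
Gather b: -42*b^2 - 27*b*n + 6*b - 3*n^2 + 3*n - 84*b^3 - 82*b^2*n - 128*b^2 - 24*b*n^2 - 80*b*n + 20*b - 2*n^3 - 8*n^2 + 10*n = -84*b^3 + b^2*(-82*n - 170) + b*(-24*n^2 - 107*n + 26) - 2*n^3 - 11*n^2 + 13*n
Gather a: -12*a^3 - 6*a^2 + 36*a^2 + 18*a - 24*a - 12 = -12*a^3 + 30*a^2 - 6*a - 12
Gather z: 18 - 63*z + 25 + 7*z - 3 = 40 - 56*z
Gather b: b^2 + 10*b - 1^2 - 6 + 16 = b^2 + 10*b + 9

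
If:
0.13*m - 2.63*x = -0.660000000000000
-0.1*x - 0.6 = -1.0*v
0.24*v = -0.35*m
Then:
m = -0.43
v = 0.62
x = 0.23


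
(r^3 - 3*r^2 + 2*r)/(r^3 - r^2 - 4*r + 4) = r/(r + 2)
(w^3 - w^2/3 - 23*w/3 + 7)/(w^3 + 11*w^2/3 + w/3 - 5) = (3*w - 7)/(3*w + 5)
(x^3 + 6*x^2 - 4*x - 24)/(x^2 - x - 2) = (x^2 + 8*x + 12)/(x + 1)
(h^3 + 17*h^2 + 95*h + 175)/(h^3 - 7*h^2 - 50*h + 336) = (h^2 + 10*h + 25)/(h^2 - 14*h + 48)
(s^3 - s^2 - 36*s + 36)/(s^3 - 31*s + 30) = (s - 6)/(s - 5)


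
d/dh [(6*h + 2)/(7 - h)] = 44/(h - 7)^2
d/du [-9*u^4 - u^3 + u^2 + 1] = u*(-36*u^2 - 3*u + 2)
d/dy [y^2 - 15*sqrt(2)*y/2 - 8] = 2*y - 15*sqrt(2)/2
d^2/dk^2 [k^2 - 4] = 2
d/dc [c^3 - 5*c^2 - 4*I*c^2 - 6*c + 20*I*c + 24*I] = 3*c^2 - 10*c - 8*I*c - 6 + 20*I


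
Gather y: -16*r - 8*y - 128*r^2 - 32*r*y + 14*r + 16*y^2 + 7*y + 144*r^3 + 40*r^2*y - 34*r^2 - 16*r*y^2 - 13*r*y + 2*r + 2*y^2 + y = 144*r^3 - 162*r^2 + y^2*(18 - 16*r) + y*(40*r^2 - 45*r)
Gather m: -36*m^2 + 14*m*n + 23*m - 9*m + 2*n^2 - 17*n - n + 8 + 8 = -36*m^2 + m*(14*n + 14) + 2*n^2 - 18*n + 16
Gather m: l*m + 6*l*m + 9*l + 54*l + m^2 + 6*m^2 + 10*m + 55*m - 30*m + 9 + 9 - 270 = 63*l + 7*m^2 + m*(7*l + 35) - 252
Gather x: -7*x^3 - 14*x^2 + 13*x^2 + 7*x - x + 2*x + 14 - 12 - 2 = -7*x^3 - x^2 + 8*x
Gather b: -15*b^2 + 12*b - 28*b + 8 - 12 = -15*b^2 - 16*b - 4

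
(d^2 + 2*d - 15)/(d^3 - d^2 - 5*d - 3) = (d + 5)/(d^2 + 2*d + 1)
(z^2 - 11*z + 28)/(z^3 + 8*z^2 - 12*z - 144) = (z - 7)/(z^2 + 12*z + 36)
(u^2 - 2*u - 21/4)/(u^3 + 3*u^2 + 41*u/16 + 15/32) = 8*(2*u - 7)/(16*u^2 + 24*u + 5)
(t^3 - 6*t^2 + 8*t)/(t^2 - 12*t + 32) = t*(t - 2)/(t - 8)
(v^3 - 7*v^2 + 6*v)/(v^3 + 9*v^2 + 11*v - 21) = v*(v - 6)/(v^2 + 10*v + 21)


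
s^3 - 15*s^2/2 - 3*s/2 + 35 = (s - 7)*(s - 5/2)*(s + 2)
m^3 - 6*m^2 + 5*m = m*(m - 5)*(m - 1)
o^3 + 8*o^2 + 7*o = o*(o + 1)*(o + 7)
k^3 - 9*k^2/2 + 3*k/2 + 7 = (k - 7/2)*(k - 2)*(k + 1)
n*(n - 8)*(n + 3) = n^3 - 5*n^2 - 24*n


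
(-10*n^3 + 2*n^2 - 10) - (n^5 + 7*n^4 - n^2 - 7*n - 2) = -n^5 - 7*n^4 - 10*n^3 + 3*n^2 + 7*n - 8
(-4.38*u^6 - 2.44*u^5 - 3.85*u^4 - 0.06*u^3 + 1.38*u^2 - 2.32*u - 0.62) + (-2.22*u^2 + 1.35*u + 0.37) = -4.38*u^6 - 2.44*u^5 - 3.85*u^4 - 0.06*u^3 - 0.84*u^2 - 0.97*u - 0.25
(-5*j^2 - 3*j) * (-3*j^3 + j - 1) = 15*j^5 + 9*j^4 - 5*j^3 + 2*j^2 + 3*j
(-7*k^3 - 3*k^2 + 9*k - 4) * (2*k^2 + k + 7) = -14*k^5 - 13*k^4 - 34*k^3 - 20*k^2 + 59*k - 28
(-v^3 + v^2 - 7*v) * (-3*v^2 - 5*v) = 3*v^5 + 2*v^4 + 16*v^3 + 35*v^2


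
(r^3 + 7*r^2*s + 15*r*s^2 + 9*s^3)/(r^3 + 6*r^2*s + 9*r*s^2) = (r + s)/r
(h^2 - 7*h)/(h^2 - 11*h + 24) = h*(h - 7)/(h^2 - 11*h + 24)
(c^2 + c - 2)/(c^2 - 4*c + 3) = (c + 2)/(c - 3)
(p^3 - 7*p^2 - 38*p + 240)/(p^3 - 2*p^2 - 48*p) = (p - 5)/p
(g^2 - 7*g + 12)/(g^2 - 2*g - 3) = (g - 4)/(g + 1)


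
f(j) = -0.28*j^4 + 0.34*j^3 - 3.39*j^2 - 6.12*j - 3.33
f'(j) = -1.12*j^3 + 1.02*j^2 - 6.78*j - 6.12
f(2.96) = -63.82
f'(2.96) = -46.30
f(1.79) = -26.07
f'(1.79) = -21.41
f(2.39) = -41.82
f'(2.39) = -31.79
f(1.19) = -15.40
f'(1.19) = -14.63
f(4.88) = -233.21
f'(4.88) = -145.08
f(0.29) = -5.38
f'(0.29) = -8.03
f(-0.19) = -2.29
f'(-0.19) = -4.79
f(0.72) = -9.44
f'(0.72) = -10.89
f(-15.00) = -15996.78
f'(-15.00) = 4105.08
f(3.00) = -65.70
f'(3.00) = -47.52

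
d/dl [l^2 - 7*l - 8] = 2*l - 7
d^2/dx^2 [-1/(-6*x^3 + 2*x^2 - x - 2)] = 2*(2*(1 - 9*x)*(6*x^3 - 2*x^2 + x + 2) + (18*x^2 - 4*x + 1)^2)/(6*x^3 - 2*x^2 + x + 2)^3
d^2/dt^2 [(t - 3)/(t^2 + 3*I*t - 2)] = 2*((t - 3)*(2*t + 3*I)^2 + 3*(-t + 1 - I)*(t^2 + 3*I*t - 2))/(t^2 + 3*I*t - 2)^3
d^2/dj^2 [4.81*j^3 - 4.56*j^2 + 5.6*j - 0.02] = 28.86*j - 9.12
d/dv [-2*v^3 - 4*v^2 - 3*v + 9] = -6*v^2 - 8*v - 3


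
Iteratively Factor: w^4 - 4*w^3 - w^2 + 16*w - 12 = (w - 2)*(w^3 - 2*w^2 - 5*w + 6) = (w - 2)*(w - 1)*(w^2 - w - 6) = (w - 2)*(w - 1)*(w + 2)*(w - 3)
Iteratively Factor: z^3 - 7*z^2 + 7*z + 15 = (z - 3)*(z^2 - 4*z - 5) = (z - 3)*(z + 1)*(z - 5)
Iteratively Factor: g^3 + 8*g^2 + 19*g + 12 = (g + 4)*(g^2 + 4*g + 3) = (g + 1)*(g + 4)*(g + 3)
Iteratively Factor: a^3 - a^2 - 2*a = (a + 1)*(a^2 - 2*a) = a*(a + 1)*(a - 2)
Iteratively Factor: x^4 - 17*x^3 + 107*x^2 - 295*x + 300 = (x - 5)*(x^3 - 12*x^2 + 47*x - 60) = (x - 5)*(x - 4)*(x^2 - 8*x + 15) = (x - 5)*(x - 4)*(x - 3)*(x - 5)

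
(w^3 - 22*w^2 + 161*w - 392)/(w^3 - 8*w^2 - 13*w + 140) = (w^2 - 15*w + 56)/(w^2 - w - 20)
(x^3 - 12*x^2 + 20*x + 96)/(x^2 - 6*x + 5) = (x^3 - 12*x^2 + 20*x + 96)/(x^2 - 6*x + 5)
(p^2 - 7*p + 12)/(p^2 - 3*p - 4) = (p - 3)/(p + 1)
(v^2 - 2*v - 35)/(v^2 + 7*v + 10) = (v - 7)/(v + 2)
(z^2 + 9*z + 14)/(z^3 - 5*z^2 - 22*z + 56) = (z^2 + 9*z + 14)/(z^3 - 5*z^2 - 22*z + 56)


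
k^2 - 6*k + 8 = (k - 4)*(k - 2)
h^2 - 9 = (h - 3)*(h + 3)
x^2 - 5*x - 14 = (x - 7)*(x + 2)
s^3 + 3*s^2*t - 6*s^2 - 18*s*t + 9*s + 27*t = (s - 3)^2*(s + 3*t)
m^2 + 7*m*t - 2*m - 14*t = (m - 2)*(m + 7*t)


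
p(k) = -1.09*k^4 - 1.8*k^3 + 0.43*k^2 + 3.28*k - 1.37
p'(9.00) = -3604.82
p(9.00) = -8400.71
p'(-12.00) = 6749.44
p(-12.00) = -19470.65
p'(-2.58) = 39.99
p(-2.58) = -24.35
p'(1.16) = -9.79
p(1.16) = -1.77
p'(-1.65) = 6.75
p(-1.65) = -5.60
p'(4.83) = -609.82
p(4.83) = -771.54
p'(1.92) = -45.83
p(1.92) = -21.04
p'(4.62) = -537.95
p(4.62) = -651.12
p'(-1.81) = 9.89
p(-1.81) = -6.92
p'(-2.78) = 52.83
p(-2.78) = -33.60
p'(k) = -4.36*k^3 - 5.4*k^2 + 0.86*k + 3.28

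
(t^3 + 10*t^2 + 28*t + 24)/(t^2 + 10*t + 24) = (t^2 + 4*t + 4)/(t + 4)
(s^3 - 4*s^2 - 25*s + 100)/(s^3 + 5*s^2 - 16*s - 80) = (s - 5)/(s + 4)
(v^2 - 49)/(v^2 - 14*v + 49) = (v + 7)/(v - 7)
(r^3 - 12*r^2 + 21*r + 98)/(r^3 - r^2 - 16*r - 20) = (r^2 - 14*r + 49)/(r^2 - 3*r - 10)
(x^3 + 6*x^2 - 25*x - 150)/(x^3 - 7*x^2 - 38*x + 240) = (x + 5)/(x - 8)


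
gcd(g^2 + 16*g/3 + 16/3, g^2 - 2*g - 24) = g + 4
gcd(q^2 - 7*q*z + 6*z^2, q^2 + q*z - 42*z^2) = -q + 6*z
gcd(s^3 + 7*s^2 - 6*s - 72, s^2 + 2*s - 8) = s + 4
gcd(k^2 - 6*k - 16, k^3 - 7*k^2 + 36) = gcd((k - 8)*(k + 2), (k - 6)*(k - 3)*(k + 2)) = k + 2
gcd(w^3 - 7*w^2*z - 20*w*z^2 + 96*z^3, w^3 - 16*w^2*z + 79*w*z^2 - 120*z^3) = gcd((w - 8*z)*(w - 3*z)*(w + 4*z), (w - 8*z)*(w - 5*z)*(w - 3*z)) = w^2 - 11*w*z + 24*z^2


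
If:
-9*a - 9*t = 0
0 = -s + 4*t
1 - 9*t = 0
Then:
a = -1/9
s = 4/9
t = 1/9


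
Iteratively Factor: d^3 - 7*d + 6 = (d - 2)*(d^2 + 2*d - 3) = (d - 2)*(d - 1)*(d + 3)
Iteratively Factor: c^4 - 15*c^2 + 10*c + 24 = (c + 4)*(c^3 - 4*c^2 + c + 6) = (c - 2)*(c + 4)*(c^2 - 2*c - 3) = (c - 2)*(c + 1)*(c + 4)*(c - 3)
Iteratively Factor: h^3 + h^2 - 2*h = (h + 2)*(h^2 - h) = h*(h + 2)*(h - 1)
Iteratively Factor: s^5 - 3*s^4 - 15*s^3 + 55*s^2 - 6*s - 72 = (s - 3)*(s^4 - 15*s^2 + 10*s + 24) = (s - 3)*(s + 4)*(s^3 - 4*s^2 + s + 6) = (s - 3)*(s - 2)*(s + 4)*(s^2 - 2*s - 3) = (s - 3)^2*(s - 2)*(s + 4)*(s + 1)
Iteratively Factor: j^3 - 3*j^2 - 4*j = (j + 1)*(j^2 - 4*j) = (j - 4)*(j + 1)*(j)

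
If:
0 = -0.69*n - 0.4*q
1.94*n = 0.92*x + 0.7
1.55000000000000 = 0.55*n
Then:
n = 2.82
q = -4.86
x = 5.18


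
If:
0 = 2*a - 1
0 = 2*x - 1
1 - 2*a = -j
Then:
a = 1/2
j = 0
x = 1/2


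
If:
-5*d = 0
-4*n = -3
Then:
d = 0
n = 3/4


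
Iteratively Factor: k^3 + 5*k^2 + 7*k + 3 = (k + 1)*(k^2 + 4*k + 3) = (k + 1)^2*(k + 3)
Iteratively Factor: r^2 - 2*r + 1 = (r - 1)*(r - 1)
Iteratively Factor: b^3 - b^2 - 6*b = (b)*(b^2 - b - 6) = b*(b - 3)*(b + 2)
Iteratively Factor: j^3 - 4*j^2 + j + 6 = (j - 2)*(j^2 - 2*j - 3) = (j - 2)*(j + 1)*(j - 3)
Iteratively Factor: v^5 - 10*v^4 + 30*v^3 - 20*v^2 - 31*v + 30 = (v - 2)*(v^4 - 8*v^3 + 14*v^2 + 8*v - 15) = (v - 2)*(v - 1)*(v^3 - 7*v^2 + 7*v + 15) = (v - 3)*(v - 2)*(v - 1)*(v^2 - 4*v - 5) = (v - 5)*(v - 3)*(v - 2)*(v - 1)*(v + 1)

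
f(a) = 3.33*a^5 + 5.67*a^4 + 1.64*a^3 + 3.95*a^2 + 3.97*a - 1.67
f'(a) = 16.65*a^4 + 22.68*a^3 + 4.92*a^2 + 7.9*a + 3.97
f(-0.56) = -2.57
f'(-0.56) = -1.26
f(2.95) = 1259.90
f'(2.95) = 1913.30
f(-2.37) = -80.83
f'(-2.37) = 236.27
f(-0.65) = -2.41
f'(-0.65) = -2.34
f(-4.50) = -3908.72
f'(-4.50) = 4828.88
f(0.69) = 5.29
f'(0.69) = 22.99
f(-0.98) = -1.09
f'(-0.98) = -5.04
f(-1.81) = -9.47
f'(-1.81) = 50.00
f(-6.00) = -18783.29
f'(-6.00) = 16813.21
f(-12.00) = -713351.87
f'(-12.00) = 306681.01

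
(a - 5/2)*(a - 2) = a^2 - 9*a/2 + 5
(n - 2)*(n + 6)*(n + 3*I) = n^3 + 4*n^2 + 3*I*n^2 - 12*n + 12*I*n - 36*I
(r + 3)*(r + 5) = r^2 + 8*r + 15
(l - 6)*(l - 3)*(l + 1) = l^3 - 8*l^2 + 9*l + 18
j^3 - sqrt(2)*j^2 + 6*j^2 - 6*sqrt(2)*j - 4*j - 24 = (j + 6)*(j - 2*sqrt(2))*(j + sqrt(2))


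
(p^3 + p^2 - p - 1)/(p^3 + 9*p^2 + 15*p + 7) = (p - 1)/(p + 7)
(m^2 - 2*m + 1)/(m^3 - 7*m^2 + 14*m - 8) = (m - 1)/(m^2 - 6*m + 8)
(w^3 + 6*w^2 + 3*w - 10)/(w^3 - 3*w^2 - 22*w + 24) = (w^2 + 7*w + 10)/(w^2 - 2*w - 24)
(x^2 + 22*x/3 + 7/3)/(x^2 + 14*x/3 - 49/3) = (3*x + 1)/(3*x - 7)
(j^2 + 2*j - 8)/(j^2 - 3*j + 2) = (j + 4)/(j - 1)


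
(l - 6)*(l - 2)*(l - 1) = l^3 - 9*l^2 + 20*l - 12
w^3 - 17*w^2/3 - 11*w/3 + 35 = (w - 5)*(w - 3)*(w + 7/3)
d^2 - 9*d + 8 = (d - 8)*(d - 1)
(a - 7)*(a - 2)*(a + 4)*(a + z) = a^4 + a^3*z - 5*a^3 - 5*a^2*z - 22*a^2 - 22*a*z + 56*a + 56*z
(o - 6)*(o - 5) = o^2 - 11*o + 30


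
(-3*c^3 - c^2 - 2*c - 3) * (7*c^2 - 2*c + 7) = -21*c^5 - c^4 - 33*c^3 - 24*c^2 - 8*c - 21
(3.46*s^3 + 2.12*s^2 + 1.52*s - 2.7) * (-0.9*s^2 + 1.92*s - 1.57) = -3.114*s^5 + 4.7352*s^4 - 2.7298*s^3 + 2.02*s^2 - 7.5704*s + 4.239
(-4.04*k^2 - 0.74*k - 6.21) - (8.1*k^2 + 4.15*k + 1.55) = -12.14*k^2 - 4.89*k - 7.76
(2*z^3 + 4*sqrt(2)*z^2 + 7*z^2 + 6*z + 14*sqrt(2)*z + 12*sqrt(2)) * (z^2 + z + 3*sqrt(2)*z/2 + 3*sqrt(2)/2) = 2*z^5 + 9*z^4 + 7*sqrt(2)*z^4 + 25*z^3 + 63*sqrt(2)*z^3/2 + 60*z^2 + 91*sqrt(2)*z^2/2 + 21*sqrt(2)*z + 78*z + 36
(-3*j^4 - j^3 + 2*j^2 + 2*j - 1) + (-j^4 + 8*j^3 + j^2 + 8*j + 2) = -4*j^4 + 7*j^3 + 3*j^2 + 10*j + 1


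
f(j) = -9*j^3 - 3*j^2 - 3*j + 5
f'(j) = -27*j^2 - 6*j - 3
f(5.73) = -1803.88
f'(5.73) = -923.87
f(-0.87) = 11.27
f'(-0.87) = -18.22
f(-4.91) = 1012.74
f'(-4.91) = -624.46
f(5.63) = -1713.06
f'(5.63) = -892.60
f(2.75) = -213.11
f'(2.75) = -223.69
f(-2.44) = 125.20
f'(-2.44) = -149.11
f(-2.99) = 227.73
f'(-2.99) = -226.44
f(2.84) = -233.87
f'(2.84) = -237.81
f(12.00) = -16015.00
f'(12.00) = -3963.00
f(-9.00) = 6350.00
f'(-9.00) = -2136.00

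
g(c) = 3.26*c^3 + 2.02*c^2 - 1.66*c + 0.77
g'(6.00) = 374.66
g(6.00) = 767.69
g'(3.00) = 98.48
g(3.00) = 101.99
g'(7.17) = 530.09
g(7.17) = 1294.36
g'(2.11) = 50.41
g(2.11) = 36.88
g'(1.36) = 21.92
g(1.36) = 10.45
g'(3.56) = 136.67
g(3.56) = 167.55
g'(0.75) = 6.87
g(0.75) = 2.04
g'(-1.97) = 28.34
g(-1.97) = -13.04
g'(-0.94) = 3.18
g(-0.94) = 1.41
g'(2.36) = 62.35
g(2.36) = 50.95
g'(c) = 9.78*c^2 + 4.04*c - 1.66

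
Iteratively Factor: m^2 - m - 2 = (m + 1)*(m - 2)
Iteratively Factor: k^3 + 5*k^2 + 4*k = (k)*(k^2 + 5*k + 4) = k*(k + 1)*(k + 4)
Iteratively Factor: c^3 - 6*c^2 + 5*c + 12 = (c - 4)*(c^2 - 2*c - 3) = (c - 4)*(c + 1)*(c - 3)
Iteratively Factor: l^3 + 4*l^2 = (l + 4)*(l^2) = l*(l + 4)*(l)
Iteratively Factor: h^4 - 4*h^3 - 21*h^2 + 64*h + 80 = (h - 4)*(h^3 - 21*h - 20) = (h - 5)*(h - 4)*(h^2 + 5*h + 4) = (h - 5)*(h - 4)*(h + 1)*(h + 4)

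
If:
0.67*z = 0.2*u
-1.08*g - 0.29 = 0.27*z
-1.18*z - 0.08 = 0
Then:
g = -0.25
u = -0.23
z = -0.07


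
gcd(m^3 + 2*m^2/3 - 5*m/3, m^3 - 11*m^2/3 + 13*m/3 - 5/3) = m - 1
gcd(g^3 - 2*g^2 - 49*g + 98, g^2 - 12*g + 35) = g - 7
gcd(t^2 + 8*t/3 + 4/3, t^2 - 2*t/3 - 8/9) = t + 2/3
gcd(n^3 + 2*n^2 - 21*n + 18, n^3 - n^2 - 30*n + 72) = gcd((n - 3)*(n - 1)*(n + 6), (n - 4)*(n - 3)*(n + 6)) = n^2 + 3*n - 18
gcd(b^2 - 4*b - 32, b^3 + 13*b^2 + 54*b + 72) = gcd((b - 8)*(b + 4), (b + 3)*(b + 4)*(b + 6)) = b + 4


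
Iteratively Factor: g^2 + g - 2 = (g + 2)*(g - 1)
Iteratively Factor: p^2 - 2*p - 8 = (p - 4)*(p + 2)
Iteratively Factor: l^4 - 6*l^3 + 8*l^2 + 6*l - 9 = (l - 3)*(l^3 - 3*l^2 - l + 3) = (l - 3)*(l - 1)*(l^2 - 2*l - 3) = (l - 3)*(l - 1)*(l + 1)*(l - 3)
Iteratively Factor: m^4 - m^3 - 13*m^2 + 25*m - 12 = (m - 1)*(m^3 - 13*m + 12) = (m - 1)*(m + 4)*(m^2 - 4*m + 3) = (m - 1)^2*(m + 4)*(m - 3)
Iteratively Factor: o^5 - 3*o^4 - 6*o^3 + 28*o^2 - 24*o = (o - 2)*(o^4 - o^3 - 8*o^2 + 12*o) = (o - 2)^2*(o^3 + o^2 - 6*o) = (o - 2)^3*(o^2 + 3*o) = (o - 2)^3*(o + 3)*(o)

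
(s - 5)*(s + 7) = s^2 + 2*s - 35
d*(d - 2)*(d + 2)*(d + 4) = d^4 + 4*d^3 - 4*d^2 - 16*d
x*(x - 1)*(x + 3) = x^3 + 2*x^2 - 3*x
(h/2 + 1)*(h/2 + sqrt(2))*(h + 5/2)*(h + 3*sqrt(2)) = h^4/4 + 9*h^3/8 + 5*sqrt(2)*h^3/4 + 17*h^2/4 + 45*sqrt(2)*h^2/8 + 25*sqrt(2)*h/4 + 27*h/2 + 15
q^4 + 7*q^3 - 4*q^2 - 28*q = q*(q - 2)*(q + 2)*(q + 7)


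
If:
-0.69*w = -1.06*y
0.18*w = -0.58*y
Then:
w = 0.00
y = 0.00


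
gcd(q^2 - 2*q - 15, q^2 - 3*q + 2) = 1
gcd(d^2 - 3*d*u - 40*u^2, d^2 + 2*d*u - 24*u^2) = 1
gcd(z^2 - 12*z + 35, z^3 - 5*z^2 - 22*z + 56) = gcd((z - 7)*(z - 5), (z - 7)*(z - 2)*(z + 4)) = z - 7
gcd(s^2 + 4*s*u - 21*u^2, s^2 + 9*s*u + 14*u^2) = s + 7*u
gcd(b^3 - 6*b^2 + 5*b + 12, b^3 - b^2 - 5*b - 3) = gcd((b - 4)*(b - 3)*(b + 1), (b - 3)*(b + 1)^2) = b^2 - 2*b - 3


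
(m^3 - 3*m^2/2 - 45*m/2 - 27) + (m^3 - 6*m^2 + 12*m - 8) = 2*m^3 - 15*m^2/2 - 21*m/2 - 35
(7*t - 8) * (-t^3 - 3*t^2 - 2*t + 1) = -7*t^4 - 13*t^3 + 10*t^2 + 23*t - 8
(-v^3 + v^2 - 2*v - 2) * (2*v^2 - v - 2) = -2*v^5 + 3*v^4 - 3*v^3 - 4*v^2 + 6*v + 4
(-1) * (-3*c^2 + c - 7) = 3*c^2 - c + 7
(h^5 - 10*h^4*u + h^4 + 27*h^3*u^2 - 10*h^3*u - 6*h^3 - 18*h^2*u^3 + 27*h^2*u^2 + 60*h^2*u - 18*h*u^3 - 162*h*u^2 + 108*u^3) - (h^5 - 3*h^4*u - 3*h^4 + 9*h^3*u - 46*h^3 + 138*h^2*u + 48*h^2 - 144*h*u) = -7*h^4*u + 4*h^4 + 27*h^3*u^2 - 19*h^3*u + 40*h^3 - 18*h^2*u^3 + 27*h^2*u^2 - 78*h^2*u - 48*h^2 - 18*h*u^3 - 162*h*u^2 + 144*h*u + 108*u^3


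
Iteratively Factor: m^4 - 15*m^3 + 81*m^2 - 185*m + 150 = (m - 3)*(m^3 - 12*m^2 + 45*m - 50) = (m - 5)*(m - 3)*(m^2 - 7*m + 10) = (m - 5)*(m - 3)*(m - 2)*(m - 5)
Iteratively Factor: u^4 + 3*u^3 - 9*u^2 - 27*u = (u + 3)*(u^3 - 9*u) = (u + 3)^2*(u^2 - 3*u) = (u - 3)*(u + 3)^2*(u)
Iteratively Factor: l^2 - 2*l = (l)*(l - 2)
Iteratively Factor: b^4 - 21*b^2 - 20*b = (b)*(b^3 - 21*b - 20) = b*(b + 4)*(b^2 - 4*b - 5) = b*(b - 5)*(b + 4)*(b + 1)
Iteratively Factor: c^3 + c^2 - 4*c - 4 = (c - 2)*(c^2 + 3*c + 2) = (c - 2)*(c + 1)*(c + 2)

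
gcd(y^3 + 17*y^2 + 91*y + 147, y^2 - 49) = y + 7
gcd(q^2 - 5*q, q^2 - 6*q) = q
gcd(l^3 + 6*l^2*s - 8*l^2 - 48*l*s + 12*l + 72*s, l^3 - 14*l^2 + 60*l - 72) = l^2 - 8*l + 12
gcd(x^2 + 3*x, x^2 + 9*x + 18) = x + 3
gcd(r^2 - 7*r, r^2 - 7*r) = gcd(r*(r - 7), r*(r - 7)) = r^2 - 7*r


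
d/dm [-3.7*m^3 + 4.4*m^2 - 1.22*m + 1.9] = -11.1*m^2 + 8.8*m - 1.22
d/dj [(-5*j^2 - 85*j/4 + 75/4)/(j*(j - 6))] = 5*(41*j^2 - 30*j + 90)/(4*j^2*(j^2 - 12*j + 36))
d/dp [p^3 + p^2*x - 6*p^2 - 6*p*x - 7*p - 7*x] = 3*p^2 + 2*p*x - 12*p - 6*x - 7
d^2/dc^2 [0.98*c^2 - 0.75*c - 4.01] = 1.96000000000000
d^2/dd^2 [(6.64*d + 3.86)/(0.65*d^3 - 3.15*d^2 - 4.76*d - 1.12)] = (16.8324*d^5 - 62.0022*d^4 + 46.4055200000001*d^3 + 216.1551*d^2 + 223.566*d + 76.882176)/(0.274625*d^9 - 3.992625*d^8 + 13.315575*d^7 + 25.801125*d^6 - 83.75178*d^5 - 226.66224*d^4 - 206.163776*d^3 - 87.983616*d^2 - 17.912832*d - 1.404928)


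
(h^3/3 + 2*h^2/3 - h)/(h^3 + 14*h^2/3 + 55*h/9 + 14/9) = 3*h*(h^2 + 2*h - 3)/(9*h^3 + 42*h^2 + 55*h + 14)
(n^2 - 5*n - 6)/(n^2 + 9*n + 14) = (n^2 - 5*n - 6)/(n^2 + 9*n + 14)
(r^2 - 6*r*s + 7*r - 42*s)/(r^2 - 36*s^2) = (r + 7)/(r + 6*s)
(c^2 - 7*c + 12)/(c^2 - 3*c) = (c - 4)/c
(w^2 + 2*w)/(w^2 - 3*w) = (w + 2)/(w - 3)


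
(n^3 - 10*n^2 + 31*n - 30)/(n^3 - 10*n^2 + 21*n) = (n^2 - 7*n + 10)/(n*(n - 7))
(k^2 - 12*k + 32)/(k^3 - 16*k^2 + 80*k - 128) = 1/(k - 4)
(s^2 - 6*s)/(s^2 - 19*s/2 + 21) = 2*s/(2*s - 7)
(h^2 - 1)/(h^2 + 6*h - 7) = (h + 1)/(h + 7)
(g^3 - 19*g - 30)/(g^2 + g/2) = 2*(g^3 - 19*g - 30)/(g*(2*g + 1))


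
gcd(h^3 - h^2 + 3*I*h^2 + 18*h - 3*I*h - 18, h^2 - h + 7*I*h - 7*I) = h - 1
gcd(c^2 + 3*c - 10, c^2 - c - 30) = c + 5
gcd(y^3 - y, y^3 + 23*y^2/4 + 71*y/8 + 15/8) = 1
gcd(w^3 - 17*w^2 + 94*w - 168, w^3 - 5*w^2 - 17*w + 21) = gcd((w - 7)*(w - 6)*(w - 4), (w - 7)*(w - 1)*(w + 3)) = w - 7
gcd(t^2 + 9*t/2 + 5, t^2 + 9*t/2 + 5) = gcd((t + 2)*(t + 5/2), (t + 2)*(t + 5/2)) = t^2 + 9*t/2 + 5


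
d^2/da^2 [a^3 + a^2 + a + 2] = 6*a + 2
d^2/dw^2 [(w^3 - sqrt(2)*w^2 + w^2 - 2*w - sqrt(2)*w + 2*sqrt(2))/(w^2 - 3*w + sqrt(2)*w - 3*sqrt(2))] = 4*(-4*sqrt(2)*w^3 + 7*w^3 - 18*w^2 + 21*sqrt(2)*w^2 - 18*sqrt(2)*w + 24*w + 6 + 8*sqrt(2))/(w^6 - 9*w^5 + 3*sqrt(2)*w^5 - 27*sqrt(2)*w^4 + 33*w^4 - 81*w^3 + 83*sqrt(2)*w^3 - 99*sqrt(2)*w^2 + 162*w^2 - 162*w + 54*sqrt(2)*w - 54*sqrt(2))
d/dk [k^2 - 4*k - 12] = 2*k - 4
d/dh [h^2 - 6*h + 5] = 2*h - 6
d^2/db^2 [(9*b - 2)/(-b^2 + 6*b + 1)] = 2*(4*(b - 3)^2*(9*b - 2) + (27*b - 56)*(-b^2 + 6*b + 1))/(-b^2 + 6*b + 1)^3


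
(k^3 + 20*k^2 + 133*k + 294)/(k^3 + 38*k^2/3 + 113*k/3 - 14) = 3*(k + 7)/(3*k - 1)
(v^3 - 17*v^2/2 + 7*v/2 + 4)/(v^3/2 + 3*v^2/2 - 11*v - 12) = (2*v^3 - 17*v^2 + 7*v + 8)/(v^3 + 3*v^2 - 22*v - 24)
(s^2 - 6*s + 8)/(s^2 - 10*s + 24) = (s - 2)/(s - 6)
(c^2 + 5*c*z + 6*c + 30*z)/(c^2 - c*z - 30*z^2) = (-c - 6)/(-c + 6*z)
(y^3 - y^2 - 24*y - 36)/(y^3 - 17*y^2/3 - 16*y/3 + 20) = 3*(y + 3)/(3*y - 5)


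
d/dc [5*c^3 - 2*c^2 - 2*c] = 15*c^2 - 4*c - 2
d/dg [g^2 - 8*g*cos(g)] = 8*g*sin(g) + 2*g - 8*cos(g)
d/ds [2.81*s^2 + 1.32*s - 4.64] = 5.62*s + 1.32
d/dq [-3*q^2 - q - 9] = -6*q - 1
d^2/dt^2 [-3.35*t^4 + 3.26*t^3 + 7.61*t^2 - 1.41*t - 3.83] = -40.2*t^2 + 19.56*t + 15.22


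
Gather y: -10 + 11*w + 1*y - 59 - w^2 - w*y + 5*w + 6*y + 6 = -w^2 + 16*w + y*(7 - w) - 63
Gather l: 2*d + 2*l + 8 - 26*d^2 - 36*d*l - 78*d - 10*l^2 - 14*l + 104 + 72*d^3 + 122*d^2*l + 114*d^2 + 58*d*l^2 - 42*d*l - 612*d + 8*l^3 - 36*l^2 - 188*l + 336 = 72*d^3 + 88*d^2 - 688*d + 8*l^3 + l^2*(58*d - 46) + l*(122*d^2 - 78*d - 200) + 448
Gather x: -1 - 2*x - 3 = -2*x - 4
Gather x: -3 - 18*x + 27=24 - 18*x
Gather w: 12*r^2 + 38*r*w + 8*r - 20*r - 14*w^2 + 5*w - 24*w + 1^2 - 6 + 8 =12*r^2 - 12*r - 14*w^2 + w*(38*r - 19) + 3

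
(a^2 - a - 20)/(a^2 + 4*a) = (a - 5)/a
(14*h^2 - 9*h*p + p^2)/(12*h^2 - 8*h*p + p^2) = (-7*h + p)/(-6*h + p)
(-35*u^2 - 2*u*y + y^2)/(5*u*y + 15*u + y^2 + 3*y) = (-7*u + y)/(y + 3)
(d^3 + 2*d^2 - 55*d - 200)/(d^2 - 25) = (d^2 - 3*d - 40)/(d - 5)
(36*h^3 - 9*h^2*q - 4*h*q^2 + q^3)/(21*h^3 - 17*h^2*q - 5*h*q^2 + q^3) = (12*h^2 - 7*h*q + q^2)/(7*h^2 - 8*h*q + q^2)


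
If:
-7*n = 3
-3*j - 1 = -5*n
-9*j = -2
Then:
No Solution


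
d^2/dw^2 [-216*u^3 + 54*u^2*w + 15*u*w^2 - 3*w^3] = 30*u - 18*w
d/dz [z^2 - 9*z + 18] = 2*z - 9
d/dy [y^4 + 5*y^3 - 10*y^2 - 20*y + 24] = 4*y^3 + 15*y^2 - 20*y - 20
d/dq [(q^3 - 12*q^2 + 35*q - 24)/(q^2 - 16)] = (q^4 - 83*q^2 + 432*q - 560)/(q^4 - 32*q^2 + 256)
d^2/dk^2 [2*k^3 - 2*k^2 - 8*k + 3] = 12*k - 4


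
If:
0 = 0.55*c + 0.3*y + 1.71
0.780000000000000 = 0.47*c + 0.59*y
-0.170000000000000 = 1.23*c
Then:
No Solution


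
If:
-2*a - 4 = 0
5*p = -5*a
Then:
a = -2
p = 2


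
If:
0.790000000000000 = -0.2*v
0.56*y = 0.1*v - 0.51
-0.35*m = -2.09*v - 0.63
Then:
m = -21.79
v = -3.95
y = -1.62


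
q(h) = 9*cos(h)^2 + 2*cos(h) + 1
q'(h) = -18*sin(h)*cos(h) - 2*sin(h)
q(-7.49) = 2.85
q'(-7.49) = 7.86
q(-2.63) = 6.10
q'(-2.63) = -6.70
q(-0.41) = 10.40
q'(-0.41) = 7.38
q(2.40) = 4.42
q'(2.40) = 7.61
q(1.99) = 1.68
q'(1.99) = 4.87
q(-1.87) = 1.19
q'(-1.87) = -3.16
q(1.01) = 4.61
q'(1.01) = -9.80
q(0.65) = 8.30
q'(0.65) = -9.88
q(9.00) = 6.65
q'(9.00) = 5.93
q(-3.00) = 7.84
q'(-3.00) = -2.23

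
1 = 1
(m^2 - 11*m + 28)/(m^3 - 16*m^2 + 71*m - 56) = (m - 4)/(m^2 - 9*m + 8)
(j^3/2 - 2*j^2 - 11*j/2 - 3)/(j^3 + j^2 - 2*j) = (j^3 - 4*j^2 - 11*j - 6)/(2*j*(j^2 + j - 2))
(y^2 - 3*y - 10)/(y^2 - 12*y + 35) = (y + 2)/(y - 7)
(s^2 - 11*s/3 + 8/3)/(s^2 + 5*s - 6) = (s - 8/3)/(s + 6)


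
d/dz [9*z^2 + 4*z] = 18*z + 4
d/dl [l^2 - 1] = 2*l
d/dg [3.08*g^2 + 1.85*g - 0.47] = 6.16*g + 1.85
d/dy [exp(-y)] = -exp(-y)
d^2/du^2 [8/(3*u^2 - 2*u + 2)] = 16*(-9*u^2 + 6*u + 4*(3*u - 1)^2 - 6)/(3*u^2 - 2*u + 2)^3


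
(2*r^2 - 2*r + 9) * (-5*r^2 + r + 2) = -10*r^4 + 12*r^3 - 43*r^2 + 5*r + 18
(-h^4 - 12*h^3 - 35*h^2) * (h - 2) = -h^5 - 10*h^4 - 11*h^3 + 70*h^2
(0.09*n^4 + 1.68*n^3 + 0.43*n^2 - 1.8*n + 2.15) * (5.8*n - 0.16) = 0.522*n^5 + 9.7296*n^4 + 2.2252*n^3 - 10.5088*n^2 + 12.758*n - 0.344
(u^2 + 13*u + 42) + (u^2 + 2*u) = 2*u^2 + 15*u + 42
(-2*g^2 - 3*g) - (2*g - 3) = -2*g^2 - 5*g + 3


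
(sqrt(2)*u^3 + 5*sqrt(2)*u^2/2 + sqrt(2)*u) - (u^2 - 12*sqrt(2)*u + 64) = sqrt(2)*u^3 - u^2 + 5*sqrt(2)*u^2/2 + 13*sqrt(2)*u - 64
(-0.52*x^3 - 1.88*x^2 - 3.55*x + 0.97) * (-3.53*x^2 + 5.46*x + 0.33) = 1.8356*x^5 + 3.7972*x^4 + 2.0951*x^3 - 23.4275*x^2 + 4.1247*x + 0.3201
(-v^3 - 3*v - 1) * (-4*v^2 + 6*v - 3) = 4*v^5 - 6*v^4 + 15*v^3 - 14*v^2 + 3*v + 3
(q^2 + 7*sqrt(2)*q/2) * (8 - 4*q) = -4*q^3 - 14*sqrt(2)*q^2 + 8*q^2 + 28*sqrt(2)*q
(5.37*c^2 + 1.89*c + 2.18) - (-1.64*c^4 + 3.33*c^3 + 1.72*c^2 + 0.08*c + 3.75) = 1.64*c^4 - 3.33*c^3 + 3.65*c^2 + 1.81*c - 1.57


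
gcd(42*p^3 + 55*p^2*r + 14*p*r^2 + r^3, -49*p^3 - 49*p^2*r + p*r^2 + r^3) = 7*p^2 + 8*p*r + r^2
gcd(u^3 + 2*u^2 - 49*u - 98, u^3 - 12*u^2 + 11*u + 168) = u - 7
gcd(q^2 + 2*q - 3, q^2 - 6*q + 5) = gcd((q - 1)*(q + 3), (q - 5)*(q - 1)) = q - 1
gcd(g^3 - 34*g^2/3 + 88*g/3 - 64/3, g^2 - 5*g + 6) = g - 2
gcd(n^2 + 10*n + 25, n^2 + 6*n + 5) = n + 5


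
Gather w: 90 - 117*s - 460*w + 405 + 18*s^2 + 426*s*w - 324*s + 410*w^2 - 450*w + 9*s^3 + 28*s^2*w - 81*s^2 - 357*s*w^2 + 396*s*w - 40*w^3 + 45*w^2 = 9*s^3 - 63*s^2 - 441*s - 40*w^3 + w^2*(455 - 357*s) + w*(28*s^2 + 822*s - 910) + 495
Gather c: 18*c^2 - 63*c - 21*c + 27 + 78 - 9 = 18*c^2 - 84*c + 96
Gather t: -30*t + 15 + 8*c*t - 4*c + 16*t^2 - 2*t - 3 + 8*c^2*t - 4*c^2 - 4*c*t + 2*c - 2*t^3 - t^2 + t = -4*c^2 - 2*c - 2*t^3 + 15*t^2 + t*(8*c^2 + 4*c - 31) + 12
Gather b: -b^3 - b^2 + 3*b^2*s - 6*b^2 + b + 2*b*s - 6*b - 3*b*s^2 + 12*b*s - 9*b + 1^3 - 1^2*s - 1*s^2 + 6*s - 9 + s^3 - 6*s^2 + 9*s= -b^3 + b^2*(3*s - 7) + b*(-3*s^2 + 14*s - 14) + s^3 - 7*s^2 + 14*s - 8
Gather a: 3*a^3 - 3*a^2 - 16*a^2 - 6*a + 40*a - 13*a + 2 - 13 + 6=3*a^3 - 19*a^2 + 21*a - 5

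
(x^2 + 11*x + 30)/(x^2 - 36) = (x + 5)/(x - 6)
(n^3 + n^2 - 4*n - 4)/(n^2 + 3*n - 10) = (n^2 + 3*n + 2)/(n + 5)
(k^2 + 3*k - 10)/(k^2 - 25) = (k - 2)/(k - 5)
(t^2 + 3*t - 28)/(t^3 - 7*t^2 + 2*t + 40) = (t + 7)/(t^2 - 3*t - 10)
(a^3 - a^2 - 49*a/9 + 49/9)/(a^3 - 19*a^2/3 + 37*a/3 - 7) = (a + 7/3)/(a - 3)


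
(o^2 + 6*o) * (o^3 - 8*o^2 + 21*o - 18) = o^5 - 2*o^4 - 27*o^3 + 108*o^2 - 108*o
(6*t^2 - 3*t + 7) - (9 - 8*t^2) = 14*t^2 - 3*t - 2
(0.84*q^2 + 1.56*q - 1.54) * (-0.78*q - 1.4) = -0.6552*q^3 - 2.3928*q^2 - 0.9828*q + 2.156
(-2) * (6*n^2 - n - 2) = -12*n^2 + 2*n + 4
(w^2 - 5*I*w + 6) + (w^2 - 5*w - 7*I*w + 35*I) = 2*w^2 - 5*w - 12*I*w + 6 + 35*I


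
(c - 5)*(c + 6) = c^2 + c - 30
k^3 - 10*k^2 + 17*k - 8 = (k - 8)*(k - 1)^2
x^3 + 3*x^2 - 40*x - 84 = (x - 6)*(x + 2)*(x + 7)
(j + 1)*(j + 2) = j^2 + 3*j + 2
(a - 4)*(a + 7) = a^2 + 3*a - 28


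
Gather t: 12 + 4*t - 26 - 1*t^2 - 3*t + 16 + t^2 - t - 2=0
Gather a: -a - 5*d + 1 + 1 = -a - 5*d + 2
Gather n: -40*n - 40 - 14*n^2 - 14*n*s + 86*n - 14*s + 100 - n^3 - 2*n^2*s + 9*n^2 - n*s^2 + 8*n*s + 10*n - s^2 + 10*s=-n^3 + n^2*(-2*s - 5) + n*(-s^2 - 6*s + 56) - s^2 - 4*s + 60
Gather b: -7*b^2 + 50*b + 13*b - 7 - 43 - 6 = -7*b^2 + 63*b - 56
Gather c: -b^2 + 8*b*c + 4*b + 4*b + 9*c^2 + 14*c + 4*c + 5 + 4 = -b^2 + 8*b + 9*c^2 + c*(8*b + 18) + 9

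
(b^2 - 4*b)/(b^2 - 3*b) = (b - 4)/(b - 3)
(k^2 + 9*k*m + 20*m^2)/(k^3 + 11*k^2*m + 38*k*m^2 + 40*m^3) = 1/(k + 2*m)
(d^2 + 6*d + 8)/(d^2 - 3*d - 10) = (d + 4)/(d - 5)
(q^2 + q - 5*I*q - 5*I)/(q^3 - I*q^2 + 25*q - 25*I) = (q + 1)/(q^2 + 4*I*q + 5)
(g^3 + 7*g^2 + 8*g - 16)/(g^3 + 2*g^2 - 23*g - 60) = (g^2 + 3*g - 4)/(g^2 - 2*g - 15)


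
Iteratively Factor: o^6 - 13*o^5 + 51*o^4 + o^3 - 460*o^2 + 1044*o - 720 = (o - 2)*(o^5 - 11*o^4 + 29*o^3 + 59*o^2 - 342*o + 360) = (o - 5)*(o - 2)*(o^4 - 6*o^3 - o^2 + 54*o - 72) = (o - 5)*(o - 3)*(o - 2)*(o^3 - 3*o^2 - 10*o + 24) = (o - 5)*(o - 3)*(o - 2)*(o + 3)*(o^2 - 6*o + 8) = (o - 5)*(o - 3)*(o - 2)^2*(o + 3)*(o - 4)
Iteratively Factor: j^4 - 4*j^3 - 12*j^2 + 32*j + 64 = (j - 4)*(j^3 - 12*j - 16) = (j - 4)*(j + 2)*(j^2 - 2*j - 8) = (j - 4)^2*(j + 2)*(j + 2)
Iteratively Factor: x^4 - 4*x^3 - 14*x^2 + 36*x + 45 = (x - 5)*(x^3 + x^2 - 9*x - 9) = (x - 5)*(x + 3)*(x^2 - 2*x - 3) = (x - 5)*(x + 1)*(x + 3)*(x - 3)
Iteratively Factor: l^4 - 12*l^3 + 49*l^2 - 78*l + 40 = (l - 1)*(l^3 - 11*l^2 + 38*l - 40) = (l - 5)*(l - 1)*(l^2 - 6*l + 8) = (l - 5)*(l - 2)*(l - 1)*(l - 4)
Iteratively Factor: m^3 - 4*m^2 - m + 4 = (m - 1)*(m^2 - 3*m - 4) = (m - 1)*(m + 1)*(m - 4)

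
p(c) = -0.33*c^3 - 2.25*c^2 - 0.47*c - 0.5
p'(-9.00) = -40.16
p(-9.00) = 62.05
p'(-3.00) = 4.12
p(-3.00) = -10.43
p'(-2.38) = 4.63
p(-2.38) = -7.68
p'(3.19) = -24.90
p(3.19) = -35.61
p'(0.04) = -0.65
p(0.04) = -0.52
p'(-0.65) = 2.04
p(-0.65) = -1.05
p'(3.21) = -25.12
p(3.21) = -36.11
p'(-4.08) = 1.41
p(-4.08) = -13.62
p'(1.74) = -11.30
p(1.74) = -9.87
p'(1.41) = -8.78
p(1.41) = -6.56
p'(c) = -0.99*c^2 - 4.5*c - 0.47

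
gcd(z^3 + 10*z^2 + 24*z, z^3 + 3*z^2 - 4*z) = z^2 + 4*z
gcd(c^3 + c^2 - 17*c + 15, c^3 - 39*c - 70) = c + 5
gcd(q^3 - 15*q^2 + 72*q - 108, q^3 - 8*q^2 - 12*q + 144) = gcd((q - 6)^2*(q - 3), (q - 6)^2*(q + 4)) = q^2 - 12*q + 36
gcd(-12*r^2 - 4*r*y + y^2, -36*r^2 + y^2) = -6*r + y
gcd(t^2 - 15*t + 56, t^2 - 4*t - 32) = t - 8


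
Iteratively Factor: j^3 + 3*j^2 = (j)*(j^2 + 3*j) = j^2*(j + 3)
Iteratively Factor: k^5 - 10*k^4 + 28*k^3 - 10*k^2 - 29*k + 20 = (k - 5)*(k^4 - 5*k^3 + 3*k^2 + 5*k - 4) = (k - 5)*(k - 1)*(k^3 - 4*k^2 - k + 4) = (k - 5)*(k - 4)*(k - 1)*(k^2 - 1) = (k - 5)*(k - 4)*(k - 1)*(k + 1)*(k - 1)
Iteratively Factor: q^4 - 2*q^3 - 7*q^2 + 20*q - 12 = (q - 2)*(q^3 - 7*q + 6) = (q - 2)^2*(q^2 + 2*q - 3) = (q - 2)^2*(q + 3)*(q - 1)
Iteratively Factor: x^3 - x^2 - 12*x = (x)*(x^2 - x - 12) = x*(x - 4)*(x + 3)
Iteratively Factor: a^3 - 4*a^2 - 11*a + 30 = (a - 2)*(a^2 - 2*a - 15) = (a - 2)*(a + 3)*(a - 5)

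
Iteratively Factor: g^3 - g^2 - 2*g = (g - 2)*(g^2 + g) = (g - 2)*(g + 1)*(g)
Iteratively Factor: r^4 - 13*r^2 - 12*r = (r)*(r^3 - 13*r - 12) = r*(r + 1)*(r^2 - r - 12) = r*(r - 4)*(r + 1)*(r + 3)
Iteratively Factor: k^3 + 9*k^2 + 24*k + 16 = (k + 4)*(k^2 + 5*k + 4) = (k + 1)*(k + 4)*(k + 4)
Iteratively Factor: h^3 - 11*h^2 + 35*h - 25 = (h - 5)*(h^2 - 6*h + 5) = (h - 5)*(h - 1)*(h - 5)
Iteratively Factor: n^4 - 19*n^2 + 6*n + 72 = (n - 3)*(n^3 + 3*n^2 - 10*n - 24) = (n - 3)^2*(n^2 + 6*n + 8) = (n - 3)^2*(n + 2)*(n + 4)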